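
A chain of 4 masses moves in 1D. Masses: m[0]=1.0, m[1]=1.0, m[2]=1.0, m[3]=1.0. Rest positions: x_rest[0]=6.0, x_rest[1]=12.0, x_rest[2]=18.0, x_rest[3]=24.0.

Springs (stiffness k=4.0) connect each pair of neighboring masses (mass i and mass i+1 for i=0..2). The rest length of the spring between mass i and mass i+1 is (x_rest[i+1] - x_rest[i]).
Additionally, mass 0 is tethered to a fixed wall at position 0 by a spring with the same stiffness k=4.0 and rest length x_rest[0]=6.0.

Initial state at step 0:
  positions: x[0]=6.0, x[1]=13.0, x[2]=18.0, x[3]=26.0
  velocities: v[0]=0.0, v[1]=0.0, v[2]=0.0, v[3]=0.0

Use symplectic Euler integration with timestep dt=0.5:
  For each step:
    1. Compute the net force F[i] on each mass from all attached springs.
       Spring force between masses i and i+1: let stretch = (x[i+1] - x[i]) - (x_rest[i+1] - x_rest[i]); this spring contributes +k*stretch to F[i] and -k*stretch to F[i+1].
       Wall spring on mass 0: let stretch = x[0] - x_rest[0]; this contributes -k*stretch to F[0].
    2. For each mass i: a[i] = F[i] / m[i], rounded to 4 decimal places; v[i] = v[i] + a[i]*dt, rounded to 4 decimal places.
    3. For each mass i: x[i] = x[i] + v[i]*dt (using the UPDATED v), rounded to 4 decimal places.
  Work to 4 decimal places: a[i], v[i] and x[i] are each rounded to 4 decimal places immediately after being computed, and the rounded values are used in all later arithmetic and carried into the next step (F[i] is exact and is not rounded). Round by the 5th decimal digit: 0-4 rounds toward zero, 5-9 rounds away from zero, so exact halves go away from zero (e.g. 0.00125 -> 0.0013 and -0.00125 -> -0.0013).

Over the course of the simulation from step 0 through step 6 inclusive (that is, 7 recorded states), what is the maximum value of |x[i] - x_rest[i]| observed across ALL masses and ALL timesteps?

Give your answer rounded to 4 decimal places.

Answer: 3.0000

Derivation:
Step 0: x=[6.0000 13.0000 18.0000 26.0000] v=[0.0000 0.0000 0.0000 0.0000]
Step 1: x=[7.0000 11.0000 21.0000 24.0000] v=[2.0000 -4.0000 6.0000 -4.0000]
Step 2: x=[5.0000 15.0000 17.0000 25.0000] v=[-4.0000 8.0000 -8.0000 2.0000]
Step 3: x=[8.0000 11.0000 19.0000 24.0000] v=[6.0000 -8.0000 4.0000 -2.0000]
Step 4: x=[6.0000 12.0000 18.0000 24.0000] v=[-4.0000 2.0000 -2.0000 0.0000]
Step 5: x=[4.0000 13.0000 17.0000 24.0000] v=[-4.0000 2.0000 -2.0000 0.0000]
Step 6: x=[7.0000 9.0000 19.0000 23.0000] v=[6.0000 -8.0000 4.0000 -2.0000]
Max displacement = 3.0000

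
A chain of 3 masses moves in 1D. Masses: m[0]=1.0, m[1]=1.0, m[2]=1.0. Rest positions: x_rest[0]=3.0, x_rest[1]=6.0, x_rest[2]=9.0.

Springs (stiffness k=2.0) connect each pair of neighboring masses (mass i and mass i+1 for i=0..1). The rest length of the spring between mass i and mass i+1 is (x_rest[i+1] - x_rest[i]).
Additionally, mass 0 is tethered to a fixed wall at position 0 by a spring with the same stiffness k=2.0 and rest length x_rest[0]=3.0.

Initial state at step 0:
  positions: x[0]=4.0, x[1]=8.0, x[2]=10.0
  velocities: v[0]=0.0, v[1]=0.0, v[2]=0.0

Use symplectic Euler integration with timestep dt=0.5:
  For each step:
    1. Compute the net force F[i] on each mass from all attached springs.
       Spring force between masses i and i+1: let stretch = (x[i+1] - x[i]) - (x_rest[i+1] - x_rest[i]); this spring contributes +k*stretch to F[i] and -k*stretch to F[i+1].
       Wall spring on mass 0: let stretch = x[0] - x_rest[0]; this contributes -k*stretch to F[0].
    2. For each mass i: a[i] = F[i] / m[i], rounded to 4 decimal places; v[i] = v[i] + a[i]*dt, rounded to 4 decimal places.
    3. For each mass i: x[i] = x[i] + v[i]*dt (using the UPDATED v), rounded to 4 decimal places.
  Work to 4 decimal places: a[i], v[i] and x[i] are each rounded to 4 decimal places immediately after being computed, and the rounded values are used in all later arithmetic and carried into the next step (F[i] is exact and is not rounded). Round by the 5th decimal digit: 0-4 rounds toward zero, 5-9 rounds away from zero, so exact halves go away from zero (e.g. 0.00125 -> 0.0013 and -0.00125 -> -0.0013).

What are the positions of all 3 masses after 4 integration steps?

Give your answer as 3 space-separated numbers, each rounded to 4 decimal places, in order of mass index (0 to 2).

Answer: 2.3125 6.5625 9.3125

Derivation:
Step 0: x=[4.0000 8.0000 10.0000] v=[0.0000 0.0000 0.0000]
Step 1: x=[4.0000 7.0000 10.5000] v=[0.0000 -2.0000 1.0000]
Step 2: x=[3.5000 6.2500 10.7500] v=[-1.0000 -1.5000 0.5000]
Step 3: x=[2.6250 6.3750 10.2500] v=[-1.7500 0.2500 -1.0000]
Step 4: x=[2.3125 6.5625 9.3125] v=[-0.6250 0.3750 -1.8750]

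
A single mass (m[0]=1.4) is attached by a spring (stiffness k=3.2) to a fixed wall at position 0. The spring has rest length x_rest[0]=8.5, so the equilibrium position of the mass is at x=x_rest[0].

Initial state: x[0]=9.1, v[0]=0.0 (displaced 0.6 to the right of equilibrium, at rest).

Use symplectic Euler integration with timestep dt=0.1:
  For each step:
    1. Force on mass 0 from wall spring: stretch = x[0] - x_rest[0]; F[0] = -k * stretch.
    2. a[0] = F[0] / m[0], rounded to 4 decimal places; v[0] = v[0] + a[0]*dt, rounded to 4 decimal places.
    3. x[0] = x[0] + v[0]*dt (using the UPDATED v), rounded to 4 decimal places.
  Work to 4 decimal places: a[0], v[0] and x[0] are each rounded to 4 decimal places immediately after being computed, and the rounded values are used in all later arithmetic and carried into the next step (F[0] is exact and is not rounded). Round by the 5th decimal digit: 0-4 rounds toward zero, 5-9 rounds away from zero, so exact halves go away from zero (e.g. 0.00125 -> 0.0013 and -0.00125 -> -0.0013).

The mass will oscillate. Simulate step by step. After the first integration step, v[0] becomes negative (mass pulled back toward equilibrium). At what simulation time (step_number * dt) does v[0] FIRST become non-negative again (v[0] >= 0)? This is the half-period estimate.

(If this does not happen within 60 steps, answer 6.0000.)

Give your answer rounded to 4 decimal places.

Answer: 2.1000

Derivation:
Step 0: x=[9.1000] v=[0.0000]
Step 1: x=[9.0863] v=[-0.1371]
Step 2: x=[9.0592] v=[-0.2711]
Step 3: x=[9.0193] v=[-0.3989]
Step 4: x=[8.9675] v=[-0.5176]
Step 5: x=[8.9051] v=[-0.6245]
Step 6: x=[8.8334] v=[-0.7171]
Step 7: x=[8.7541] v=[-0.7933]
Step 8: x=[8.6690] v=[-0.8514]
Step 9: x=[8.5800] v=[-0.8900]
Step 10: x=[8.4892] v=[-0.9083]
Step 11: x=[8.3986] v=[-0.9058]
Step 12: x=[8.3103] v=[-0.8826]
Step 13: x=[8.2264] v=[-0.8392]
Step 14: x=[8.1487] v=[-0.7767]
Step 15: x=[8.0791] v=[-0.6964]
Step 16: x=[8.0191] v=[-0.6002]
Step 17: x=[7.9701] v=[-0.4903]
Step 18: x=[7.9332] v=[-0.3692]
Step 19: x=[7.9092] v=[-0.2397]
Step 20: x=[7.8987] v=[-0.1047]
Step 21: x=[7.9020] v=[0.0327]
First v>=0 after going negative at step 21, time=2.1000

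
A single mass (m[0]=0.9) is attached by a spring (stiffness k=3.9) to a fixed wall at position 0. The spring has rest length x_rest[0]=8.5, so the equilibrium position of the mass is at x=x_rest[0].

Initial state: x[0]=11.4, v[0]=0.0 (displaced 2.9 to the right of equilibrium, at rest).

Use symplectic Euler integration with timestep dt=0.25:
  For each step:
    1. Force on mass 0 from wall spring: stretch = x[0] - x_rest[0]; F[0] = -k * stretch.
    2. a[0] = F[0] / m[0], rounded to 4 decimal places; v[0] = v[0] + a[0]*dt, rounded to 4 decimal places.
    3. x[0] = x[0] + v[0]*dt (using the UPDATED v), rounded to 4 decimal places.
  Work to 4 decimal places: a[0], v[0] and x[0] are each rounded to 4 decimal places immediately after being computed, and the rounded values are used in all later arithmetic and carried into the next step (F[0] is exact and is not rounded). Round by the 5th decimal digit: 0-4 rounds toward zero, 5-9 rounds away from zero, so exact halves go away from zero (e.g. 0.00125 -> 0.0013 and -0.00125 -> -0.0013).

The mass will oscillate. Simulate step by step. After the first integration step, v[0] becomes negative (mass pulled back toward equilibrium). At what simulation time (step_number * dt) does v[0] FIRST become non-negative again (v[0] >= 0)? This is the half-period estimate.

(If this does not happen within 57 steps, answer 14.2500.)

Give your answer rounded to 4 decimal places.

Answer: 1.5000

Derivation:
Step 0: x=[11.4000] v=[0.0000]
Step 1: x=[10.6146] v=[-3.1417]
Step 2: x=[9.2565] v=[-5.4325]
Step 3: x=[7.6935] v=[-6.2521]
Step 4: x=[6.3489] v=[-5.3784]
Step 5: x=[5.5869] v=[-3.0481]
Step 6: x=[5.6139] v=[0.1078]
First v>=0 after going negative at step 6, time=1.5000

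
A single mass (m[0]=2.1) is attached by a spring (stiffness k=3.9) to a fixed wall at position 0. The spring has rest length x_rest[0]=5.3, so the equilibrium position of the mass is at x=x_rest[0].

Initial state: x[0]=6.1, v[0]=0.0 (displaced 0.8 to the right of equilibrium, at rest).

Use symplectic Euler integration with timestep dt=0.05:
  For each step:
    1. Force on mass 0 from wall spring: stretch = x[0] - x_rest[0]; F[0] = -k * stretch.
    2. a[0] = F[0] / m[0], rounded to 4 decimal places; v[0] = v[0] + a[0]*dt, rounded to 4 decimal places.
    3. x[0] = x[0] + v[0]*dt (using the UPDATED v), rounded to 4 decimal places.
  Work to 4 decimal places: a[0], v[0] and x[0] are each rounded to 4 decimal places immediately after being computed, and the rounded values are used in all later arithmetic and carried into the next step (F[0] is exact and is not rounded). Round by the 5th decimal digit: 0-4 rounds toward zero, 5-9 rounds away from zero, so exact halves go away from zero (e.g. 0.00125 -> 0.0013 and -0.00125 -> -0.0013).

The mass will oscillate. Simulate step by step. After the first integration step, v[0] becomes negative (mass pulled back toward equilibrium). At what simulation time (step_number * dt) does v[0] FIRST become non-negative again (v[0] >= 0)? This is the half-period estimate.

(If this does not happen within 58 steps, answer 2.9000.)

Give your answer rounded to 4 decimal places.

Answer: 2.3500

Derivation:
Step 0: x=[6.1000] v=[0.0000]
Step 1: x=[6.0963] v=[-0.0743]
Step 2: x=[6.0889] v=[-0.1482]
Step 3: x=[6.0778] v=[-0.2215]
Step 4: x=[6.0631] v=[-0.2937]
Step 5: x=[6.0449] v=[-0.3646]
Step 6: x=[6.0232] v=[-0.4338]
Step 7: x=[5.9982] v=[-0.5010]
Step 8: x=[5.9699] v=[-0.5658]
Step 9: x=[5.9385] v=[-0.6280]
Step 10: x=[5.9041] v=[-0.6873]
Step 11: x=[5.8669] v=[-0.7434]
Step 12: x=[5.8271] v=[-0.7960]
Step 13: x=[5.7849] v=[-0.8449]
Step 14: x=[5.7404] v=[-0.8899]
Step 15: x=[5.6939] v=[-0.9308]
Step 16: x=[5.6455] v=[-0.9674]
Step 17: x=[5.5955] v=[-0.9995]
Step 18: x=[5.5442] v=[-1.0269]
Step 19: x=[5.4917] v=[-1.0496]
Step 20: x=[5.4383] v=[-1.0674]
Step 21: x=[5.3843] v=[-1.0802]
Step 22: x=[5.3299] v=[-1.0880]
Step 23: x=[5.2754] v=[-1.0908]
Step 24: x=[5.2210] v=[-1.0885]
Step 25: x=[5.1669] v=[-1.0812]
Step 26: x=[5.1135] v=[-1.0688]
Step 27: x=[5.0609] v=[-1.0515]
Step 28: x=[5.0094] v=[-1.0293]
Step 29: x=[4.9593] v=[-1.0023]
Step 30: x=[4.9108] v=[-0.9707]
Step 31: x=[4.8641] v=[-0.9346]
Step 32: x=[4.8194] v=[-0.8941]
Step 33: x=[4.7769] v=[-0.8495]
Step 34: x=[4.7369] v=[-0.8009]
Step 35: x=[4.6995] v=[-0.7486]
Step 36: x=[4.6649] v=[-0.6928]
Step 37: x=[4.6332] v=[-0.6338]
Step 38: x=[4.6046] v=[-0.5719]
Step 39: x=[4.5792] v=[-0.5073]
Step 40: x=[4.5572] v=[-0.4404]
Step 41: x=[4.5386] v=[-0.3714]
Step 42: x=[4.5236] v=[-0.3007]
Step 43: x=[4.5122] v=[-0.2286]
Step 44: x=[4.5044] v=[-0.1554]
Step 45: x=[4.5003] v=[-0.0815]
Step 46: x=[4.4999] v=[-0.0072]
Step 47: x=[4.5033] v=[0.0671]
First v>=0 after going negative at step 47, time=2.3500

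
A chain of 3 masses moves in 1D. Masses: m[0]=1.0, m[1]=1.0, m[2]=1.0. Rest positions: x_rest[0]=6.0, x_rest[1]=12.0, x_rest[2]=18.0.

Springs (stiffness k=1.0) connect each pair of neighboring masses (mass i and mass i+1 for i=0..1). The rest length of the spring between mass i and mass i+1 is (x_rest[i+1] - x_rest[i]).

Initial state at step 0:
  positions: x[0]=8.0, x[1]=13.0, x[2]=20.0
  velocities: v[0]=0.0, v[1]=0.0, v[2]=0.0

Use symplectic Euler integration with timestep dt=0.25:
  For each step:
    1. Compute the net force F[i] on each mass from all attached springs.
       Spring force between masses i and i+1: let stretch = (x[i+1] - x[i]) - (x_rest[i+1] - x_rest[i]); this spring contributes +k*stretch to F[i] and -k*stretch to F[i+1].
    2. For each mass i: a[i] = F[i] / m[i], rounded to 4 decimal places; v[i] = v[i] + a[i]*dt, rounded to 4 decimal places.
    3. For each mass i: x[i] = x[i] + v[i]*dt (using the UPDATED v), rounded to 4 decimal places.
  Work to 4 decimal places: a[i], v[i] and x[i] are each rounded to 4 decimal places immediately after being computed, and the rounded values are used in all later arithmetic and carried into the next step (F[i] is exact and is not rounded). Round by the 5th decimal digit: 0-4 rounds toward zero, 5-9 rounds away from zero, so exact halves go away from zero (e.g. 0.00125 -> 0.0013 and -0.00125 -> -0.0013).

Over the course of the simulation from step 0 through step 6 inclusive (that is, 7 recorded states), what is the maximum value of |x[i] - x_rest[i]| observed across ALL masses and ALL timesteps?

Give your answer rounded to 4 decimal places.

Answer: 2.3182

Derivation:
Step 0: x=[8.0000 13.0000 20.0000] v=[0.0000 0.0000 0.0000]
Step 1: x=[7.9375 13.1250 19.9375] v=[-0.2500 0.5000 -0.2500]
Step 2: x=[7.8242 13.3516 19.8242] v=[-0.4531 0.9063 -0.4531]
Step 3: x=[7.6814 13.6373 19.6814] v=[-0.5713 1.1426 -0.5713]
Step 4: x=[7.5358 13.9285 19.5358] v=[-0.5823 1.1647 -0.5823]
Step 5: x=[7.4148 14.1706 19.4148] v=[-0.4841 0.9684 -0.4841]
Step 6: x=[7.3410 14.3182 19.3410] v=[-0.2952 0.5905 -0.2952]
Max displacement = 2.3182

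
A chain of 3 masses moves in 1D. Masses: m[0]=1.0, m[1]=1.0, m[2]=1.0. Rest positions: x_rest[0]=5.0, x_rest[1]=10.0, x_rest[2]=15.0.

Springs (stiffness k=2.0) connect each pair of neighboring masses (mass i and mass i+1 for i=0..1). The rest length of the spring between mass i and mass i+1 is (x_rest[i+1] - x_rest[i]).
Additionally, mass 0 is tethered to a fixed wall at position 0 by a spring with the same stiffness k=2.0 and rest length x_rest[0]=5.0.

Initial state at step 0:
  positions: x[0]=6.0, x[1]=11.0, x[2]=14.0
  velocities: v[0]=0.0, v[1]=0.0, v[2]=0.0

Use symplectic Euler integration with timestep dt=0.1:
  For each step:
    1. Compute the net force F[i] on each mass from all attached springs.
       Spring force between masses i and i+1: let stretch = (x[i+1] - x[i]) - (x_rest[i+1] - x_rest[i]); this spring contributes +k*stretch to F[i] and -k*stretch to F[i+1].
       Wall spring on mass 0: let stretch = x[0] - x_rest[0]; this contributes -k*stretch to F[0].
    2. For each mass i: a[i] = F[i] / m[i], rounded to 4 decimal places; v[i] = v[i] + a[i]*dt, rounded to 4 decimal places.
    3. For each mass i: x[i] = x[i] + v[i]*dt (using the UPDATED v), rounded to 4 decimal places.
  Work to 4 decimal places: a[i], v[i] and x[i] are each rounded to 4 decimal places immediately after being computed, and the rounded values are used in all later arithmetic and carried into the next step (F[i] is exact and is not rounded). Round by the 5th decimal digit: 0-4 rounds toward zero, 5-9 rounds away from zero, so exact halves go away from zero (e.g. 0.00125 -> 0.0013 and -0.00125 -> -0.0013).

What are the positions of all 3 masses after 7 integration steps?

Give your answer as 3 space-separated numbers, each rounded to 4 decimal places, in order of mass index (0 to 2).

Step 0: x=[6.0000 11.0000 14.0000] v=[0.0000 0.0000 0.0000]
Step 1: x=[5.9800 10.9600 14.0400] v=[-0.2000 -0.4000 0.4000]
Step 2: x=[5.9400 10.8820 14.1184] v=[-0.4000 -0.7800 0.7840]
Step 3: x=[5.8800 10.7699 14.2321] v=[-0.5996 -1.1211 1.1367]
Step 4: x=[5.8002 10.6292 14.3765] v=[-0.7976 -1.4066 1.4443]
Step 5: x=[5.7010 10.4669 14.5460] v=[-0.9918 -1.6229 1.6948]
Step 6: x=[5.5831 10.2909 14.7339] v=[-1.1788 -1.7603 1.8790]
Step 7: x=[5.4477 10.1096 14.9329] v=[-1.3539 -1.8133 1.9904]

Answer: 5.4477 10.1096 14.9329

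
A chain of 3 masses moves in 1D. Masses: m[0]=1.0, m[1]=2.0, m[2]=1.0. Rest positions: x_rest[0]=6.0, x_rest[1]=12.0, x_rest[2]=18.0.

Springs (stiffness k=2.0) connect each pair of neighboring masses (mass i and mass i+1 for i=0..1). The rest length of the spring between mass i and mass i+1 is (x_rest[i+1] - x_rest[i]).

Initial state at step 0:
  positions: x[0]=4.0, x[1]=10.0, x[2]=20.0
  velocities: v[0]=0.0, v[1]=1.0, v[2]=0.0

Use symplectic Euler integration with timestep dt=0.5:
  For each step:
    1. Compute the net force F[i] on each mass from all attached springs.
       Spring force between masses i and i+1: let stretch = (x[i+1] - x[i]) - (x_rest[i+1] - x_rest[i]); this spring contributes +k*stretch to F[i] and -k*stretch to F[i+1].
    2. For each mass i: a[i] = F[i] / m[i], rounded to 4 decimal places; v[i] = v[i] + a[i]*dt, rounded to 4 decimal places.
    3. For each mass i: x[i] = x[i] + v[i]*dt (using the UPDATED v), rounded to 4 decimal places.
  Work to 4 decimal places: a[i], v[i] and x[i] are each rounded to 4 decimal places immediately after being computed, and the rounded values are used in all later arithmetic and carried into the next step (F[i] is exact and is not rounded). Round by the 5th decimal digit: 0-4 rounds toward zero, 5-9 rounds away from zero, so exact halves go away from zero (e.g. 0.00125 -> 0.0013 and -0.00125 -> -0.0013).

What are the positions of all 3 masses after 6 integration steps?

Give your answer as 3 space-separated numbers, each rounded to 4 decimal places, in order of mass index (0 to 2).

Step 0: x=[4.0000 10.0000 20.0000] v=[0.0000 1.0000 0.0000]
Step 1: x=[4.0000 11.5000 18.0000] v=[0.0000 3.0000 -4.0000]
Step 2: x=[4.7500 12.7500 15.7500] v=[1.5000 2.5000 -4.5000]
Step 3: x=[6.5000 12.7500 15.0000] v=[3.5000 0.0000 -1.5000]
Step 4: x=[8.3750 11.7500 16.1250] v=[3.7500 -2.0000 2.2500]
Step 5: x=[8.9375 11.0000 18.0625] v=[1.1250 -1.5000 3.8750]
Step 6: x=[7.5313 11.5000 19.4688] v=[-2.8125 1.0000 2.8125]

Answer: 7.5313 11.5000 19.4688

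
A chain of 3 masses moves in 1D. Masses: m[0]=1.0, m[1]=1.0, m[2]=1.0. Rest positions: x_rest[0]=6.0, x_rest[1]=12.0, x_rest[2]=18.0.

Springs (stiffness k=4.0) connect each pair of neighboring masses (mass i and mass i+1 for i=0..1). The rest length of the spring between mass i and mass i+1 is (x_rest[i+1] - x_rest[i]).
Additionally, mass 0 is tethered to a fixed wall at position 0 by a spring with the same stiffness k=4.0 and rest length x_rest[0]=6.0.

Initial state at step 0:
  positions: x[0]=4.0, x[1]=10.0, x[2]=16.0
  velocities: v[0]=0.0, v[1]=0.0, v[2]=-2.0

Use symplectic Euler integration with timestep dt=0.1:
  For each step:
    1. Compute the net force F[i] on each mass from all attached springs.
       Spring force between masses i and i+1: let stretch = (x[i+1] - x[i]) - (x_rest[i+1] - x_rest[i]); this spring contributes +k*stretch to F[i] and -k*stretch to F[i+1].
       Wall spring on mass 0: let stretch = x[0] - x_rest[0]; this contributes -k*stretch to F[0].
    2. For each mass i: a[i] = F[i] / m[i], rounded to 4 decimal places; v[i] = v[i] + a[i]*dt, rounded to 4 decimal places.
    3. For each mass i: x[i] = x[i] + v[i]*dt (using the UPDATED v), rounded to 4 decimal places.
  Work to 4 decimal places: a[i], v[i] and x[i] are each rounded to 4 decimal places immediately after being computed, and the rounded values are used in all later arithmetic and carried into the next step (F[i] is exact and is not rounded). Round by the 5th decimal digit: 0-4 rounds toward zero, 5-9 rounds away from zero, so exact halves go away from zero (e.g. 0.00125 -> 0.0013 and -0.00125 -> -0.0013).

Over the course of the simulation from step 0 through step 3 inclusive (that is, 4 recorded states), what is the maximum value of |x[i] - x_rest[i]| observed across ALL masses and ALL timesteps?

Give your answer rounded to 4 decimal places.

Step 0: x=[4.0000 10.0000 16.0000] v=[0.0000 0.0000 -2.0000]
Step 1: x=[4.0800 10.0000 15.8000] v=[0.8000 0.0000 -2.0000]
Step 2: x=[4.2336 9.9952 15.6080] v=[1.5360 -0.0480 -1.9200]
Step 3: x=[4.4483 9.9845 15.4315] v=[2.1472 -0.1075 -1.7651]
Max displacement = 2.5685

Answer: 2.5685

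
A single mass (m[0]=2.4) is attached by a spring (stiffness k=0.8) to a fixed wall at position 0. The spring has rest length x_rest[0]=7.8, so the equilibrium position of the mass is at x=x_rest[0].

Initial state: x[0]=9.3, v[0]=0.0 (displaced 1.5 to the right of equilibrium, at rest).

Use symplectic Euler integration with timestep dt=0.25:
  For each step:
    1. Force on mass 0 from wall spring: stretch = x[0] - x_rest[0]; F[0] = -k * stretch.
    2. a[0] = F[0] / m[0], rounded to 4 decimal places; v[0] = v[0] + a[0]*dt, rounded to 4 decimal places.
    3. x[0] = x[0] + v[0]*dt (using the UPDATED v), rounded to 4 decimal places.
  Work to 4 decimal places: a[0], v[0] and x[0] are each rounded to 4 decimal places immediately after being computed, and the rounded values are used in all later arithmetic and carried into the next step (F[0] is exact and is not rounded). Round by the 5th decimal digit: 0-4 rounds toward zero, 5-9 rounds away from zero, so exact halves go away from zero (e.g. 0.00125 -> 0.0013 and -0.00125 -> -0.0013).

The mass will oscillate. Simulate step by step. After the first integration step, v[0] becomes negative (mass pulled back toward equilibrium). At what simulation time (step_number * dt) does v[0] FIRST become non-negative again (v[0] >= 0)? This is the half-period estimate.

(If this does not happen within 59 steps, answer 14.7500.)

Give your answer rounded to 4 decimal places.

Answer: 5.5000

Derivation:
Step 0: x=[9.3000] v=[0.0000]
Step 1: x=[9.2688] v=[-0.1250]
Step 2: x=[9.2070] v=[-0.2474]
Step 3: x=[9.1158] v=[-0.3647]
Step 4: x=[8.9972] v=[-0.4744]
Step 5: x=[8.8537] v=[-0.5742]
Step 6: x=[8.6882] v=[-0.6620]
Step 7: x=[8.5042] v=[-0.7360]
Step 8: x=[8.3055] v=[-0.7947]
Step 9: x=[8.0963] v=[-0.8368]
Step 10: x=[7.8809] v=[-0.8615]
Step 11: x=[7.6638] v=[-0.8683]
Step 12: x=[7.4496] v=[-0.8570]
Step 13: x=[7.2427] v=[-0.8278]
Step 14: x=[7.0474] v=[-0.7814]
Step 15: x=[6.8677] v=[-0.7187]
Step 16: x=[6.7075] v=[-0.6410]
Step 17: x=[6.5700] v=[-0.5500]
Step 18: x=[6.4581] v=[-0.4475]
Step 19: x=[6.3742] v=[-0.3357]
Step 20: x=[6.3200] v=[-0.2169]
Step 21: x=[6.2966] v=[-0.0936]
Step 22: x=[6.3045] v=[0.0317]
First v>=0 after going negative at step 22, time=5.5000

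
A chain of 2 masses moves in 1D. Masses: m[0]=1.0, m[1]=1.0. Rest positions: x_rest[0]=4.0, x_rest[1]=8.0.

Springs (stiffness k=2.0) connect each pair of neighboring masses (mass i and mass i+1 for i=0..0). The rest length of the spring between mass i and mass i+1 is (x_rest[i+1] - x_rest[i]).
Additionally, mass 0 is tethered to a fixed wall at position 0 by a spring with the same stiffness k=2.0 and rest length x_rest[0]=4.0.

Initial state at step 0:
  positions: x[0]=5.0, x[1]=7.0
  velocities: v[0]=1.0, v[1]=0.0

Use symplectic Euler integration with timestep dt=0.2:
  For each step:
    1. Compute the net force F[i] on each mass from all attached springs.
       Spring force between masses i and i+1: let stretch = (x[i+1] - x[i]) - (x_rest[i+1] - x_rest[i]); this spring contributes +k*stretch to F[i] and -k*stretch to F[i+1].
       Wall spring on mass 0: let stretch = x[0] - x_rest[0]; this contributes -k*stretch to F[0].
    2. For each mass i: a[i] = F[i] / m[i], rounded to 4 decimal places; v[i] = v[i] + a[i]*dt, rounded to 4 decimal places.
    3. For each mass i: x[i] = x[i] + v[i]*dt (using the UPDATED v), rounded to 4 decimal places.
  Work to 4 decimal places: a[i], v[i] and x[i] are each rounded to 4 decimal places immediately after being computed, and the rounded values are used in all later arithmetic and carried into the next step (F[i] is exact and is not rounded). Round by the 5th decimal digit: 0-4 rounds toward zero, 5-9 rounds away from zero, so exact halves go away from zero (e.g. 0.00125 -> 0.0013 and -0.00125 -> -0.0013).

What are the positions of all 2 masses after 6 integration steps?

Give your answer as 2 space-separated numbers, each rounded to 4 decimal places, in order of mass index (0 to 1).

Answer: 3.1303 8.9924

Derivation:
Step 0: x=[5.0000 7.0000] v=[1.0000 0.0000]
Step 1: x=[4.9600 7.1600] v=[-0.2000 0.8000]
Step 2: x=[4.6992 7.4640] v=[-1.3040 1.5200]
Step 3: x=[4.2836 7.8668] v=[-2.0778 2.0141]
Step 4: x=[3.8120 8.3030] v=[-2.3580 2.1808]
Step 5: x=[3.3947 8.6999] v=[-2.0864 1.9844]
Step 6: x=[3.1303 8.9924] v=[-1.3222 1.4623]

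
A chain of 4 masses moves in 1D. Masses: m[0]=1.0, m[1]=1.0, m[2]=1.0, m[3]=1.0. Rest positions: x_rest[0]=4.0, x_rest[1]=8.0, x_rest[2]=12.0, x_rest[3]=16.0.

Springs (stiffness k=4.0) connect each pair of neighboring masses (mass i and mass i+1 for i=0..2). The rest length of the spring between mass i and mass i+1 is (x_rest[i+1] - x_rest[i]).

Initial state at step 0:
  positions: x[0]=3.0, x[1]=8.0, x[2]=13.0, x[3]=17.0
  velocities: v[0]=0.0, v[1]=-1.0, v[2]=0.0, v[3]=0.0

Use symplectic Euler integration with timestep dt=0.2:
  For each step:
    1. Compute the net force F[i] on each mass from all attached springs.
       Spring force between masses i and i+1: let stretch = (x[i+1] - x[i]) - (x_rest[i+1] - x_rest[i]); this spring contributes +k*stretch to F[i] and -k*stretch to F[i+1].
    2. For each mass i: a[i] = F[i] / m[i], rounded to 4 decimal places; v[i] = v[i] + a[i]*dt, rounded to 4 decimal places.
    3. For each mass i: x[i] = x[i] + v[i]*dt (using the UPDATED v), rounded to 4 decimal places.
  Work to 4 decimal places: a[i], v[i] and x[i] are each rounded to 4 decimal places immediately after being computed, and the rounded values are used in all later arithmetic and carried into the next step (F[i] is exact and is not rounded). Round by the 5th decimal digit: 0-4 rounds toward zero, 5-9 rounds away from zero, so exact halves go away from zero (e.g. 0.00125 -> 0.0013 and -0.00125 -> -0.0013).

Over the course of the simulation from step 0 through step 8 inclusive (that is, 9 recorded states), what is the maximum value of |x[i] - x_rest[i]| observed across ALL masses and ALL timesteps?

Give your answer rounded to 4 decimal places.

Step 0: x=[3.0000 8.0000 13.0000 17.0000] v=[0.0000 -1.0000 0.0000 0.0000]
Step 1: x=[3.1600 7.8000 12.8400 17.0000] v=[0.8000 -1.0000 -0.8000 0.0000]
Step 2: x=[3.4224 7.6640 12.5392 16.9744] v=[1.3120 -0.6800 -1.5040 -0.1280]
Step 3: x=[3.7235 7.6294 12.1680 16.8792] v=[1.5053 -0.1731 -1.8560 -0.4762]
Step 4: x=[4.0095 7.6960 11.8244 16.6702] v=[1.4300 0.3331 -1.7179 -1.0452]
Step 5: x=[4.2453 7.8333 11.5956 16.3258] v=[1.1792 0.6866 -1.1440 -1.7218]
Step 6: x=[4.4152 7.9985 11.5217 15.8646] v=[0.8496 0.8260 -0.3697 -2.3060]
Step 7: x=[4.5184 8.1541 11.5789 15.3485] v=[0.5162 0.7779 0.2861 -2.5803]
Step 8: x=[4.5634 8.2759 11.6913 14.8693] v=[0.2248 0.6092 0.5619 -2.3960]
Max displacement = 1.1307

Answer: 1.1307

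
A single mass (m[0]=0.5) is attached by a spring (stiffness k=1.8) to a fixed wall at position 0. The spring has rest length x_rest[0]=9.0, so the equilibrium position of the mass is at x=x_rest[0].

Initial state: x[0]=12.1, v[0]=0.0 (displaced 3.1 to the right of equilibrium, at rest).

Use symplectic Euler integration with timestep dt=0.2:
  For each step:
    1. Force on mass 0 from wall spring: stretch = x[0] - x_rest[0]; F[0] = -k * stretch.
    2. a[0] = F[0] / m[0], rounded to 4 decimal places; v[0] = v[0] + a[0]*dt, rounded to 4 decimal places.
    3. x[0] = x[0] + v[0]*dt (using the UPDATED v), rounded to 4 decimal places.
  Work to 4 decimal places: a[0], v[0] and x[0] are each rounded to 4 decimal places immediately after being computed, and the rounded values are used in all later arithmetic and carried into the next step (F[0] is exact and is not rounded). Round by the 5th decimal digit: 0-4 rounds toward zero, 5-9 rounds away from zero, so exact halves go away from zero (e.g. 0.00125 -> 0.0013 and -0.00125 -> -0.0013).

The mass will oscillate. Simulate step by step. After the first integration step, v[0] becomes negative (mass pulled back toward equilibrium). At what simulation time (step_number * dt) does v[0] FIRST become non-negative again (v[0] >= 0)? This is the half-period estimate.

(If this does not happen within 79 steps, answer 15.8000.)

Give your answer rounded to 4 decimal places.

Step 0: x=[12.1000] v=[0.0000]
Step 1: x=[11.6536] v=[-2.2320]
Step 2: x=[10.8251] v=[-4.1426]
Step 3: x=[9.7338] v=[-5.4567]
Step 4: x=[8.5368] v=[-5.9850]
Step 5: x=[7.4065] v=[-5.6515]
Step 6: x=[6.5057] v=[-4.5042]
Step 7: x=[5.9640] v=[-2.7083]
Step 8: x=[5.8595] v=[-0.5224]
Step 9: x=[6.2073] v=[1.7388]
First v>=0 after going negative at step 9, time=1.8000

Answer: 1.8000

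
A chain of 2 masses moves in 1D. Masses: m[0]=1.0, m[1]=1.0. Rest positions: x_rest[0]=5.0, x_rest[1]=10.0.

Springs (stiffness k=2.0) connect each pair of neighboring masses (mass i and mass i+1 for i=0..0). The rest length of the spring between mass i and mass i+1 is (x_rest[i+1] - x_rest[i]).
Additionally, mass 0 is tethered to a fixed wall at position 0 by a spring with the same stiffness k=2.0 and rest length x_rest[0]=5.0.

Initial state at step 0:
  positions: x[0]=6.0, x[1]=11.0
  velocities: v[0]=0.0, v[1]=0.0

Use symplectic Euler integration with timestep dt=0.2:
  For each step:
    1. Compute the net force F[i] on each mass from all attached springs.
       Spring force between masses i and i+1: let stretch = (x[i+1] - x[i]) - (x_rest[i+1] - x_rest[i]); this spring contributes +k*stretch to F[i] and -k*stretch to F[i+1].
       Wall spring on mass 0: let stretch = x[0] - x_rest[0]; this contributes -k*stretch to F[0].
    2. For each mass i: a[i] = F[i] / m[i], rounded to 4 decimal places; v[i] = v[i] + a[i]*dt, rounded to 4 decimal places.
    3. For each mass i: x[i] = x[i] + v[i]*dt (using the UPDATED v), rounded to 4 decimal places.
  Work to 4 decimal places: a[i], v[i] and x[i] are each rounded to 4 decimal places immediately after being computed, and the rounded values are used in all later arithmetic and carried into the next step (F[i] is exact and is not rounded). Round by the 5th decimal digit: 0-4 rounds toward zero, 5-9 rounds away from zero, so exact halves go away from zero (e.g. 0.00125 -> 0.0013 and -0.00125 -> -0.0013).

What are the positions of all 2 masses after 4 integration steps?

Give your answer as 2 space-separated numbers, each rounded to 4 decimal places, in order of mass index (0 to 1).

Step 0: x=[6.0000 11.0000] v=[0.0000 0.0000]
Step 1: x=[5.9200 11.0000] v=[-0.4000 0.0000]
Step 2: x=[5.7728 10.9936] v=[-0.7360 -0.0320]
Step 3: x=[5.5814 10.9695] v=[-0.9568 -0.1203]
Step 4: x=[5.3746 10.9144] v=[-1.0341 -0.2755]

Answer: 5.3746 10.9144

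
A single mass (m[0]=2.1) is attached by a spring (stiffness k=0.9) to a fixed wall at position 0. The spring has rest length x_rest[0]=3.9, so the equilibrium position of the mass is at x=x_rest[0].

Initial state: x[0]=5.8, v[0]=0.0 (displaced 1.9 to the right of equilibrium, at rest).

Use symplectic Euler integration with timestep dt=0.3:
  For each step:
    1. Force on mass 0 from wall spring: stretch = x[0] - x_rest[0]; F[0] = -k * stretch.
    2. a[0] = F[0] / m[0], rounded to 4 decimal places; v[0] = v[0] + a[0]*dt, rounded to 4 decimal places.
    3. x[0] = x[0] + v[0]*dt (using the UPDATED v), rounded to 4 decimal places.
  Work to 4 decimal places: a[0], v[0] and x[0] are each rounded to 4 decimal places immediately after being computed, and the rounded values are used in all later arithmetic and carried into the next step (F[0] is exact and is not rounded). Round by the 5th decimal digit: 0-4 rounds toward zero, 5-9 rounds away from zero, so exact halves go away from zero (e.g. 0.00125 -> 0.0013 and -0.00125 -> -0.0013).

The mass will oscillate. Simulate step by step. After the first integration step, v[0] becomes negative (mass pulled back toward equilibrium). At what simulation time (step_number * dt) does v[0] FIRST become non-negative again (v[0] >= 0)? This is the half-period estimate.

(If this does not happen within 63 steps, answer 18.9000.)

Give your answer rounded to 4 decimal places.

Step 0: x=[5.8000] v=[0.0000]
Step 1: x=[5.7267] v=[-0.2443]
Step 2: x=[5.5829] v=[-0.4792]
Step 3: x=[5.3742] v=[-0.6956]
Step 4: x=[5.1087] v=[-0.8851]
Step 5: x=[4.7966] v=[-1.0405]
Step 6: x=[4.4499] v=[-1.1558]
Step 7: x=[4.0820] v=[-1.2265]
Step 8: x=[3.7070] v=[-1.2499]
Step 9: x=[3.3395] v=[-1.2251]
Step 10: x=[2.9936] v=[-1.1530]
Step 11: x=[2.6827] v=[-1.0365]
Step 12: x=[2.4187] v=[-0.8800]
Step 13: x=[2.2118] v=[-0.6896]
Step 14: x=[2.0700] v=[-0.4726]
Step 15: x=[1.9988] v=[-0.2373]
Step 16: x=[2.0009] v=[0.0071]
First v>=0 after going negative at step 16, time=4.8000

Answer: 4.8000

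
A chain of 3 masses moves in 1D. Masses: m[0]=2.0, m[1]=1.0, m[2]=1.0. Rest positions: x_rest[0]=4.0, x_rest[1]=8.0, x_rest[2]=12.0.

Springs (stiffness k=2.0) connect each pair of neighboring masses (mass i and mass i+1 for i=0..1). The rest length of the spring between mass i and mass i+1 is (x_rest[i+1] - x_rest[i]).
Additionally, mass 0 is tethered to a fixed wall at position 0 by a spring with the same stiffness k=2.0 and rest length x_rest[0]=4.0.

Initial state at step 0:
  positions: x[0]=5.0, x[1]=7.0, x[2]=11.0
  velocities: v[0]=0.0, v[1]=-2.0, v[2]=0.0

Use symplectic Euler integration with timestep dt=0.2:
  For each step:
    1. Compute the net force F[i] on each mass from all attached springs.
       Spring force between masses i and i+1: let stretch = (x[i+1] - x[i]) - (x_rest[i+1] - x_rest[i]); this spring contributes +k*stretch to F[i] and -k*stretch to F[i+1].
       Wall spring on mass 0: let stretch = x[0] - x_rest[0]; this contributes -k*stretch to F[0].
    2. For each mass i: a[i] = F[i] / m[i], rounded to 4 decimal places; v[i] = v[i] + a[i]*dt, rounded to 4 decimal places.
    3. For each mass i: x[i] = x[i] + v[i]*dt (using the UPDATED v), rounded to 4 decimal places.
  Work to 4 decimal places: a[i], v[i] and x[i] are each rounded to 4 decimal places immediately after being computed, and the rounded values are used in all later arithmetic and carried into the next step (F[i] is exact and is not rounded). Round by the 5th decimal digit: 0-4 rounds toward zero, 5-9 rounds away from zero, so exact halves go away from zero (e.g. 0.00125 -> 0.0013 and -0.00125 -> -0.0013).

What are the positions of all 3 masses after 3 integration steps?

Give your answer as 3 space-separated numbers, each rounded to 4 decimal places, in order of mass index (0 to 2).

Step 0: x=[5.0000 7.0000 11.0000] v=[0.0000 -2.0000 0.0000]
Step 1: x=[4.8800 6.7600 11.0000] v=[-0.6000 -1.2000 0.0000]
Step 2: x=[4.6400 6.7088 10.9808] v=[-1.2000 -0.2560 -0.0960]
Step 3: x=[4.2972 6.8339 10.9398] v=[-1.7142 0.6253 -0.2048]

Answer: 4.2972 6.8339 10.9398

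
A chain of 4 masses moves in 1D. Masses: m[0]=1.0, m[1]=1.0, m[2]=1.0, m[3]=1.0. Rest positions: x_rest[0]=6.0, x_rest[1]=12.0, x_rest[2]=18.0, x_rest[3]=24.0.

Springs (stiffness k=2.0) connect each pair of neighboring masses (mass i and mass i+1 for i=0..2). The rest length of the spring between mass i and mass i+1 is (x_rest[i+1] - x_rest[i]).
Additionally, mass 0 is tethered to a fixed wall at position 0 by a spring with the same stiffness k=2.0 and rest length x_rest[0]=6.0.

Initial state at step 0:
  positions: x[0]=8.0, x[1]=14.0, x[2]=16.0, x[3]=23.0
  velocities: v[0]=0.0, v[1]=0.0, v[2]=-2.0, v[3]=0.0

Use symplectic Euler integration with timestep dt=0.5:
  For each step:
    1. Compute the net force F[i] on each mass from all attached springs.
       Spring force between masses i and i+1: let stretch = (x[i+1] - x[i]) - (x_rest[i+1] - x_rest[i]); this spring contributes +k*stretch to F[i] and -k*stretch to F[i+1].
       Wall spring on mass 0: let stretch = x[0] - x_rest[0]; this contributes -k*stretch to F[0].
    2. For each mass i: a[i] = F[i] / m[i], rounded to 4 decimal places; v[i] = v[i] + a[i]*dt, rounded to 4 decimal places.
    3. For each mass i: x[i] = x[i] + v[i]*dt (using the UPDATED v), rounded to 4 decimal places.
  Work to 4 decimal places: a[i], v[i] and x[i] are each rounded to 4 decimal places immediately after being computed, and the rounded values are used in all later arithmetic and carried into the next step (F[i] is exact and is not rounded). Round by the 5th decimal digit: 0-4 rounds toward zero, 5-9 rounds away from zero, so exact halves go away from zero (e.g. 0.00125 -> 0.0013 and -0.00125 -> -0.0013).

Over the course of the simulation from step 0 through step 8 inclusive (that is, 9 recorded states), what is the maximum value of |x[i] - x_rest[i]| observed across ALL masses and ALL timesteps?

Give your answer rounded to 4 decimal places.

Answer: 3.4257

Derivation:
Step 0: x=[8.0000 14.0000 16.0000 23.0000] v=[0.0000 0.0000 -2.0000 0.0000]
Step 1: x=[7.0000 12.0000 17.5000 22.5000] v=[-2.0000 -4.0000 3.0000 -1.0000]
Step 2: x=[5.0000 10.2500 18.7500 22.5000] v=[-4.0000 -3.5000 2.5000 0.0000]
Step 3: x=[3.1250 10.1250 17.6250 23.6250] v=[-3.7500 -0.2500 -2.2500 2.2500]
Step 4: x=[3.1875 10.2500 15.7500 24.7500] v=[0.1250 0.2500 -3.7500 2.2500]
Step 5: x=[5.1875 9.5938 15.6250 24.3750] v=[4.0000 -1.3125 -0.2500 -0.7500]
Step 6: x=[6.7969 9.7500 16.8594 22.6250] v=[3.2188 0.3124 2.4688 -3.5000]
Step 7: x=[6.4844 11.9844 17.4219 20.9922] v=[-0.6250 4.4687 1.1250 -3.2656]
Step 8: x=[5.6797 14.1875 17.0508 20.5743] v=[-1.6094 4.4062 -0.7422 -0.8359]
Max displacement = 3.4257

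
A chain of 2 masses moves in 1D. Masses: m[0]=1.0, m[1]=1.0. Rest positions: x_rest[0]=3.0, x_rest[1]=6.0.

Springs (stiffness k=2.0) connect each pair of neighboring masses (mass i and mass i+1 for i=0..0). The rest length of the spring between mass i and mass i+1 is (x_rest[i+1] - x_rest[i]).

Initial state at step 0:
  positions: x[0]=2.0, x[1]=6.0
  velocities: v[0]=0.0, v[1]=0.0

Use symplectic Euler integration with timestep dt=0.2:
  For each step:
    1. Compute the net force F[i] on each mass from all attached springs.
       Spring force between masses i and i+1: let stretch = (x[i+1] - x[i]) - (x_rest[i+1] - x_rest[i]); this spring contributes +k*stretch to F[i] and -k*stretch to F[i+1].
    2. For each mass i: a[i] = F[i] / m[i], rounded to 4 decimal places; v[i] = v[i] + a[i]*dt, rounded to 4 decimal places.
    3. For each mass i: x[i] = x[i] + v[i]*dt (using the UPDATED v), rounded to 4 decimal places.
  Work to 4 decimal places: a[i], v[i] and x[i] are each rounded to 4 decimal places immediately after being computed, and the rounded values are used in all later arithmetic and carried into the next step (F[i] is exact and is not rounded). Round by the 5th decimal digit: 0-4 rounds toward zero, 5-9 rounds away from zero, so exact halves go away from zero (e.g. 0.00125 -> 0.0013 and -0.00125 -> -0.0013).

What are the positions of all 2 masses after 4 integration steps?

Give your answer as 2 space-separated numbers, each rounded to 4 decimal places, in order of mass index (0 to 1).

Step 0: x=[2.0000 6.0000] v=[0.0000 0.0000]
Step 1: x=[2.0800 5.9200] v=[0.4000 -0.4000]
Step 2: x=[2.2272 5.7728] v=[0.7360 -0.7360]
Step 3: x=[2.4180 5.5820] v=[0.9542 -0.9542]
Step 4: x=[2.6220 5.3780] v=[1.0198 -1.0198]

Answer: 2.6220 5.3780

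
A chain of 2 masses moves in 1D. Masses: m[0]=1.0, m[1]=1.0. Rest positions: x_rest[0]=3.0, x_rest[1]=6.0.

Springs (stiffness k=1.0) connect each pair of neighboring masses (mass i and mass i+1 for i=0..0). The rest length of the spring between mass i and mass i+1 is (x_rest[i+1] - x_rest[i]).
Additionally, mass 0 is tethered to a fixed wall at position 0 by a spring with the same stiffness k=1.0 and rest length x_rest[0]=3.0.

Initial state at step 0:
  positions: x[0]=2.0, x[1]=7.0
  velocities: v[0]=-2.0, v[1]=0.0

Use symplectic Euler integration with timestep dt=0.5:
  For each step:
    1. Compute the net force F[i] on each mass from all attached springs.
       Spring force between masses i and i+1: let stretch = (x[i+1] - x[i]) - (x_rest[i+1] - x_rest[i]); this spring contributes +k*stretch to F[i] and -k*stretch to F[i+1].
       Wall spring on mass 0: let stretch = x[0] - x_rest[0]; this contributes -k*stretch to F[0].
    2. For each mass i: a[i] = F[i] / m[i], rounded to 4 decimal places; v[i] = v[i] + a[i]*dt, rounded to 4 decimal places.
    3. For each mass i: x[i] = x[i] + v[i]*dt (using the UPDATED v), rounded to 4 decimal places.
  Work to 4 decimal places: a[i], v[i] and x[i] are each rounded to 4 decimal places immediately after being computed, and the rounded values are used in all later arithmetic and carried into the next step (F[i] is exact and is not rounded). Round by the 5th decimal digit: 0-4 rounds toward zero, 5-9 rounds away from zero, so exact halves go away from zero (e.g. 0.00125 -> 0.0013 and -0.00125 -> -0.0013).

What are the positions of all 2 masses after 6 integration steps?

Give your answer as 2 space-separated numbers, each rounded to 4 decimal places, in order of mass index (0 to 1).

Step 0: x=[2.0000 7.0000] v=[-2.0000 0.0000]
Step 1: x=[1.7500 6.5000] v=[-0.5000 -1.0000]
Step 2: x=[2.2500 5.5625] v=[1.0000 -1.8750]
Step 3: x=[3.0157 4.5469] v=[1.5313 -2.0313]
Step 4: x=[3.4103 3.8985] v=[0.7891 -1.2969]
Step 5: x=[3.0743 3.8780] v=[-0.6720 -0.0410]
Step 6: x=[2.1707 4.4066] v=[-1.8073 1.0572]

Answer: 2.1707 4.4066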